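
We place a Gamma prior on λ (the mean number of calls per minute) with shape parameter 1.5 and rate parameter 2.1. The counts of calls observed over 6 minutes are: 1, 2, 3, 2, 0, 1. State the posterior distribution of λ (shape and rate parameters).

Posterior: Gamma(shape=10.5, rate=8.1)

The Poisson likelihood adds the total count to the shape and the number of exposure periods to the rate. Here ∑xᵢ = 9 and n = 6, so shape 1.5→10.5 and rate 2.1→8.1.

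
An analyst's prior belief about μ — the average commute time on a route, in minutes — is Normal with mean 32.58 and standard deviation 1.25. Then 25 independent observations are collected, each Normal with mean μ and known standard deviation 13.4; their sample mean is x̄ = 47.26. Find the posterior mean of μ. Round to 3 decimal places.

Posterior mean ≈ 35.203

Prior precision 1/τ₀² = 1/1.25² = 0.640000; data precision n/σ² = 25/13.4² = 0.139229.
Posterior precision = 0.640000 + 0.139229 = 0.779229.
Posterior mean = (0.640000·32.58 + 0.139229·47.26) / 0.779229 = 35.203.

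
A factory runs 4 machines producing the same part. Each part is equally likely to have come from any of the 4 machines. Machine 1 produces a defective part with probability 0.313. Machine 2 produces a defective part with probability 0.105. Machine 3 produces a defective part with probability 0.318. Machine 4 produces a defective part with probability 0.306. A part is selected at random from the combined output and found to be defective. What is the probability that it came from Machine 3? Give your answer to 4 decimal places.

Tabulate prior·likelihood by source: [1] prior 0.25, lik 0.313, product 0.07825; [2] prior 0.25, lik 0.105, product 0.02625; [3] prior 0.25, lik 0.318, product 0.07950; [4] prior 0.25, lik 0.306, product 0.07650.
Normalizing constant = 0.26050; the posterior for Machine 3 is its product over the sum, 0.07950/0.26050 = 0.3052.

Posterior probability ≈ 0.3052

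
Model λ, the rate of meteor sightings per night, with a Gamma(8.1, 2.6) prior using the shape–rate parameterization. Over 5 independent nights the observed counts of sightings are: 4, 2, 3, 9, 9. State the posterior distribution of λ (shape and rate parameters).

The Poisson likelihood adds the total count to the shape and the number of exposure periods to the rate. Here ∑xᵢ = 27 and n = 5, so shape 8.1→35.1 and rate 2.6→7.6.

Posterior: Gamma(shape=35.1, rate=7.6)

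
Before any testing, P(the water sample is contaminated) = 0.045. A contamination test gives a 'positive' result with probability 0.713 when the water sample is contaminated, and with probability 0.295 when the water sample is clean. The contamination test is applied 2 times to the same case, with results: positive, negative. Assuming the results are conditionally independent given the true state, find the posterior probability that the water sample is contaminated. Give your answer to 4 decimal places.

Posterior P(H) ≈ 0.0443

With H the event that the water sample is contaminated, the joint likelihood of the observed sequence is P(data|H) = 0.713·0.287 = 0.20463 and P(data|¬H) = 0.295·0.705 = 0.20797.
Bayes: P(H|data) = 0.045·0.20463 / (0.045·0.20463 + 0.955·0.20797) = 0.0092084/0.20782 = 0.0443.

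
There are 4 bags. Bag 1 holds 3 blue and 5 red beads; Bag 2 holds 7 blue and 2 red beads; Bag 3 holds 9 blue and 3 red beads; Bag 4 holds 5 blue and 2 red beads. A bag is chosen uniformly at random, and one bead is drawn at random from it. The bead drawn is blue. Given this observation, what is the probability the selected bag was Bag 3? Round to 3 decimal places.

Posterior probability ≈ 0.287

Tabulate prior·likelihood by source: [1] prior 0.25, lik 0.375, product 0.09375; [2] prior 0.25, lik 0.7778, product 0.1944; [3] prior 0.25, lik 0.75, product 0.1875; [4] prior 0.25, lik 0.7143, product 0.1786.
Normalizing constant = 0.65427; the posterior for Bag 3 is its product over the sum, 0.1875/0.65427 = 0.287.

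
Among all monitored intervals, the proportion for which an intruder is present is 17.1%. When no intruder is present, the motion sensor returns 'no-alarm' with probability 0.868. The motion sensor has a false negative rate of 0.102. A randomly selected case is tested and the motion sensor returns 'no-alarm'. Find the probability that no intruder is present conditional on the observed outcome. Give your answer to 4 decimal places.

Write H for 'an intruder is present'. Prior odds H:¬H = 0.171/0.829 = 0.20627. For the 'no-alarm' outcome, the likelihood ratio is 0.102/0.868 = 0.11751.
Posterior odds = 0.20627 × 0.11751 = 0.024239, so P(H|E) = 0.024239/(1+0.024239) = 0.0237. Then P(¬H|E) = 1 − 0.0237 = 0.9763.

P(¬H | E) ≈ 0.9763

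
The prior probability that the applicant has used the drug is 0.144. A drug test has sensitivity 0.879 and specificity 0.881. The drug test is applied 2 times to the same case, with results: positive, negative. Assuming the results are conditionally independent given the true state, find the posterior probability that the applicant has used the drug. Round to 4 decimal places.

Posterior P(H) ≈ 0.1458

Let H be the event that the applicant has used the drug; start with P(H) = 0.144. P('positive'|H) = 0.879, P('positive'|¬H) = 0.119.
Update on result 1 ('positive'): P(H) ← 0.879·0.1440 / (0.879·0.1440 + 0.119·0.8560) = 0.12658/0.22844 = 0.5541.
Update on result 2 ('negative'): P(H) ← 0.121·0.5541 / (0.121·0.5541 + 0.881·0.4459) = 0.067045/0.45989 = 0.1458.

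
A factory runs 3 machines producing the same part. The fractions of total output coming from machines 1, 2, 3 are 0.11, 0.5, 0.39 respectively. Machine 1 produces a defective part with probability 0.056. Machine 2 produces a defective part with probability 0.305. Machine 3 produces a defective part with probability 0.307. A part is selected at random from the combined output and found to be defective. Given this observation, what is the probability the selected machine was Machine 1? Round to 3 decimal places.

Tabulate prior·likelihood by source: [1] prior 0.11, lik 0.056, product 0.006160; [2] prior 0.5, lik 0.305, product 0.1525; [3] prior 0.39, lik 0.307, product 0.1197.
Normalizing constant = 0.27839; the posterior for Machine 1 is its product over the sum, 0.006160/0.27839 = 0.022.

Posterior probability ≈ 0.022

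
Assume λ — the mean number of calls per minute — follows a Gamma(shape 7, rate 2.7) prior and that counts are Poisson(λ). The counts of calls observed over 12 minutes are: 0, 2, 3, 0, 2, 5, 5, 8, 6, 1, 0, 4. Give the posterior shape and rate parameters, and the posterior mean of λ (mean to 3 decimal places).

Total count ∑xᵢ = 36 over n = 12 minutes.
Gamma is conjugate to the Poisson likelihood: posterior is Gamma(shape = 7+36 = 43, rate = 2.7+12 = 14.7).
E[λ | data] = 43/14.7 = 2.925.

Posterior: Gamma(shape=43, rate=14.7); mean ≈ 2.925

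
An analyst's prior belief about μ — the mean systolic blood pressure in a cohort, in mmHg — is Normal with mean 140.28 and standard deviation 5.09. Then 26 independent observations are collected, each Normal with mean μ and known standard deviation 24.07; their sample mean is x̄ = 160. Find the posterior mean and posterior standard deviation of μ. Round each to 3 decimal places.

With known σ, the Normal prior is conjugate. Weight on the data is w = (n/σ²)/(n/σ² + 1/τ₀²) = 0.0448767/(0.0448767+0.0385980) = 0.53761.
Posterior mean = w·x̄ + (1−w)·μ₀ = 0.53761·160 + 0.46239·140.28 = 150.882. Posterior variance = 1/(0.0448767+0.0385980) = 11.9797, so SD = 3.461.

Posterior mean ≈ 150.882; posterior SD ≈ 3.461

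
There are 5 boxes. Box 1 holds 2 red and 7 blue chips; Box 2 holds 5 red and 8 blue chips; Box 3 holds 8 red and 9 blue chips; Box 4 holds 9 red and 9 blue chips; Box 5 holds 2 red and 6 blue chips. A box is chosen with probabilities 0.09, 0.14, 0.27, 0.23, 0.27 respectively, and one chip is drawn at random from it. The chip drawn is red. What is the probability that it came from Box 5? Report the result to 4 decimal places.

Posterior probability ≈ 0.1761

Tabulate prior·likelihood by source: [1] prior 0.09, lik 0.2222, product 0.02000; [2] prior 0.14, lik 0.3846, product 0.05385; [3] prior 0.27, lik 0.4706, product 0.1271; [4] prior 0.23, lik 0.5, product 0.1150; [5] prior 0.27, lik 0.25, product 0.06750.
Normalizing constant = 0.38340; the posterior for Box 5 is its product over the sum, 0.06750/0.38340 = 0.1761.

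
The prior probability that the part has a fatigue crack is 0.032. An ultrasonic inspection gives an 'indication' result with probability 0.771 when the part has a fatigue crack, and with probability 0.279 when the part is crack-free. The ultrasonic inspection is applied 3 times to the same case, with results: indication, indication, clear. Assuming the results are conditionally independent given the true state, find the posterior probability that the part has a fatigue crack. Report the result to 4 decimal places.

Posterior P(H) ≈ 0.0742

With H the event that the part has a fatigue crack, the joint likelihood of the observed sequence is P(data|H) = 0.771·0.771·0.229 = 0.13613 and P(data|¬H) = 0.279·0.279·0.721 = 0.056123.
Bayes: P(H|data) = 0.032·0.13613 / (0.032·0.13613 + 0.968·0.056123) = 0.0043561/0.058683 = 0.0742.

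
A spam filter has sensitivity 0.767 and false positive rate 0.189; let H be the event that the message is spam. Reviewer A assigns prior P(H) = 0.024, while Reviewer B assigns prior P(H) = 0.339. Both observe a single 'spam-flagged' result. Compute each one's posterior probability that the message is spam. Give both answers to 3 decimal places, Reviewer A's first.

The likelihood ratio for a 'spam-flagged' result is 0.767/0.189 = 4.0582.
Reviewer A: prior odds 0.024/0.976 = 0.024590; posterior odds 0.099792; posterior probability 0.091.
Reviewer B: prior odds 0.339/0.661 = 0.51286; posterior odds 2.0813; posterior probability 0.675.

Reviewer A: 0.091; Reviewer B: 0.675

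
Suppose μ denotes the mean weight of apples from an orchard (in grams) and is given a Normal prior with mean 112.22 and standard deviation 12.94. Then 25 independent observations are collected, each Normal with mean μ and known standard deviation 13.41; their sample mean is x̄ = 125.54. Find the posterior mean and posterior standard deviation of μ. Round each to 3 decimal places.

Posterior mean ≈ 124.991; posterior SD ≈ 2.626

With known σ, the Normal prior is conjugate. Weight on the data is w = (n/σ²)/(n/σ² + 1/τ₀²) = 0.139022/(0.139022+0.00597216) = 0.95881.
Posterior mean = w·x̄ + (1−w)·μ₀ = 0.95881·125.54 + 0.041189·112.22 = 124.991. Posterior variance = 1/(0.139022+0.00597216) = 6.89685, so SD = 2.626.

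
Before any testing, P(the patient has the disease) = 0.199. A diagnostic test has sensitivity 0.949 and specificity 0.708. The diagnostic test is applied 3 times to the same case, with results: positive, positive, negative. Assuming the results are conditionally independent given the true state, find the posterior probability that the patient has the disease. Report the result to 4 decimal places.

Posterior P(H) ≈ 0.1590

With H the event that the patient has the disease, the joint likelihood of the observed sequence is P(data|H) = 0.949·0.949·0.051 = 0.045931 and P(data|¬H) = 0.292·0.292·0.708 = 0.060367.
Bayes: P(H|data) = 0.199·0.045931 / (0.199·0.045931 + 0.801·0.060367) = 0.0091402/0.057494 = 0.1590.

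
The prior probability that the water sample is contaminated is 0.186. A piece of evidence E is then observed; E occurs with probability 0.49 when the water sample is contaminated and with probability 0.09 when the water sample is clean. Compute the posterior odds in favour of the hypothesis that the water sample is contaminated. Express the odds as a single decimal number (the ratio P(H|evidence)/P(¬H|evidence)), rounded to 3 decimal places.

Prior odds = 0.186/(1−0.186) = 0.22850. In log-odds, ln(0.22850) = -1.4762.
Add log likelihood ratio: ln(5.4444) = 1.6946.
Posterior log-odds = 0.21838, so posterior odds = exp(0.21838) = 1.2441.

Posterior odds ≈ 1.244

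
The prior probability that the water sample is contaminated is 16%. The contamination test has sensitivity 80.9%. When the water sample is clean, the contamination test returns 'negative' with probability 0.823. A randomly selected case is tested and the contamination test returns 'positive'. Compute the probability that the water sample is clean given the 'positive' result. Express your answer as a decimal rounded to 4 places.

P(¬H | E) ≈ 0.5346

Write H for 'the water sample is contaminated'. Prior odds H:¬H = 0.16/0.84 = 0.19048. For the 'positive' outcome, the likelihood ratio is 0.809/0.177 = 4.5706.
Posterior odds = 0.19048 × 4.5706 = 0.87059, so P(H|E) = 0.87059/(1+0.87059) = 0.4654. Then P(¬H|E) = 1 − 0.4654 = 0.5346.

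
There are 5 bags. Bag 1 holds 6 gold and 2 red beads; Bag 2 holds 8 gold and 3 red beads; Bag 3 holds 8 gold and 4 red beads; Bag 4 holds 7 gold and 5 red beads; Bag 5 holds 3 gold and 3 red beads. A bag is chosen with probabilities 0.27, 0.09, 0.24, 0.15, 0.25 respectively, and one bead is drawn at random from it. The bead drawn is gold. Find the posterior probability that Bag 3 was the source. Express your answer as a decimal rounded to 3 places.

Tabulate prior·likelihood by source: [1] prior 0.27, lik 0.75, product 0.2025; [2] prior 0.09, lik 0.7273, product 0.06545; [3] prior 0.24, lik 0.6667, product 0.1600; [4] prior 0.15, lik 0.5833, product 0.08750; [5] prior 0.25, lik 0.5, product 0.1250.
Normalizing constant = 0.64045; the posterior for Bag 3 is its product over the sum, 0.1600/0.64045 = 0.250.

Posterior probability ≈ 0.250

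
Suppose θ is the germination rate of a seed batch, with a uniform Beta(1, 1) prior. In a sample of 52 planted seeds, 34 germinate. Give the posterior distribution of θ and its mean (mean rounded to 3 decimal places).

Observing 34 successes and 18 failures updates Beta(1, 1) by adding the success and failure counts to the two shape parameters: α = 1+34 = 35, β = 1+18 = 19.
E[θ | data] = 35/(35+19) = 0.648.

Posterior: Beta(35, 19); mean ≈ 0.648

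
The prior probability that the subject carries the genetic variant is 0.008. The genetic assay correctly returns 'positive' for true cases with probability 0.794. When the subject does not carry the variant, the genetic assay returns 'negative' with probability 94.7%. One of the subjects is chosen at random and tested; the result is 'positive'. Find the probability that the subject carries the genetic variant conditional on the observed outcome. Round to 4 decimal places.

Write H for 'the subject carries the genetic variant'. Prior odds H:¬H = 0.008/0.992 = 0.0080645. For the 'positive' outcome, the likelihood ratio is 0.794/0.053 = 14.981.
Posterior odds = 0.0080645 × 14.981 = 0.12082, so P(H|E) = 0.12082/(1+0.12082) = 0.1078.

P(H | E) ≈ 0.1078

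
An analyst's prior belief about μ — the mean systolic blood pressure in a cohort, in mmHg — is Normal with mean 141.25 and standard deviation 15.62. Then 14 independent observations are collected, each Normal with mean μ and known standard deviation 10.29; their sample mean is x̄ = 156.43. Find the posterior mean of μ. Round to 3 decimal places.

Prior precision 1/τ₀² = 1/15.62² = 0.00409862; data precision n/σ² = 14/10.29² = 0.132220.
Posterior precision = 0.00409862 + 0.132220 = 0.136319.
Posterior mean = (0.00409862·141.25 + 0.132220·156.43) / 0.136319 = 155.974.

Posterior mean ≈ 155.974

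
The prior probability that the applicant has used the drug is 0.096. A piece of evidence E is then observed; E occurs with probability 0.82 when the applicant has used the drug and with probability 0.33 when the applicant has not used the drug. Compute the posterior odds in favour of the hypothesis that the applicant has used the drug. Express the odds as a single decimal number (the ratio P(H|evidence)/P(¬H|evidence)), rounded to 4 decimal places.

Prior odds = 0.096/(1−0.096) = 0.10619. In log-odds, ln(0.10619) = -2.2425.
Add log likelihood ratio: ln(2.4848) = 0.91021.
Posterior log-odds = -1.3323, so posterior odds = exp(-1.3323) = 0.26388.

Posterior odds ≈ 0.2639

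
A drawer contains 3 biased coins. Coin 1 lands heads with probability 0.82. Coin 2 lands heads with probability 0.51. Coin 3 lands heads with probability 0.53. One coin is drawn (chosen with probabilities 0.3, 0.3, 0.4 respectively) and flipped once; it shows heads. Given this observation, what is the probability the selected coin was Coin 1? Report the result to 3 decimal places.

Tabulate prior·likelihood by source: [1] prior 0.3, lik 0.82, product 0.2460; [2] prior 0.3, lik 0.51, product 0.1530; [3] prior 0.4, lik 0.53, product 0.2120.
Normalizing constant = 0.61100; the posterior for Coin 1 is its product over the sum, 0.2460/0.61100 = 0.403.

Posterior probability ≈ 0.403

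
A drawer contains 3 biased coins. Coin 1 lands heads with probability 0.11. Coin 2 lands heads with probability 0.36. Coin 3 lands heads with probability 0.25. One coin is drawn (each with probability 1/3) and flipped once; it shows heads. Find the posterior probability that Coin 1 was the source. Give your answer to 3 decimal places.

Tabulate prior·likelihood by source: [1] prior 0.333333, lik 0.11, product 0.03667; [2] prior 0.333333, lik 0.36, product 0.1200; [3] prior 0.333333, lik 0.25, product 0.08333.
Normalizing constant = 0.24000; the posterior for Coin 1 is its product over the sum, 0.03667/0.24000 = 0.153.

Posterior probability ≈ 0.153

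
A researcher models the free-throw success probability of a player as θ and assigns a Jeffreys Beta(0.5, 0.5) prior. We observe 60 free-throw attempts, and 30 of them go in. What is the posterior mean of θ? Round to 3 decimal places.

Posterior mean ≈ 0.500

Observing 30 successes and 30 failures updates Beta(0.5, 0.5) by adding the success and failure counts to the two shape parameters: α = 0.5+30 = 30.5, β = 0.5+30 = 30.5.
E[θ | data] = 30.5/(30.5+30.5) = 0.500.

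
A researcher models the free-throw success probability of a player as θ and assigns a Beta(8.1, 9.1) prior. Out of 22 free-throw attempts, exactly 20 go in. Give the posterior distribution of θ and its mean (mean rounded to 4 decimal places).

The binomial likelihood is conjugate to the Beta prior: with 20 successes and 2 failures, the posterior is Beta(8.1+20, 9.1+2) = Beta(28.1, 11.1).
E[θ | data] = 28.1/(28.1+11.1) = 0.7168.

Posterior: Beta(28.1, 11.1); mean ≈ 0.7168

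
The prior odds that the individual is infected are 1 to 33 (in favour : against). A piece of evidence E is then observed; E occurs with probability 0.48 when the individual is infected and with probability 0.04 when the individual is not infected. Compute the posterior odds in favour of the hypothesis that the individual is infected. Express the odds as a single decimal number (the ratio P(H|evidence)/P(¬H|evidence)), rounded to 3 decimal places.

Prior odds = 1/33 = 0.030303.
Likelihood ratio for E = 0.48/0.04 = 12.000.
Posterior odds = prior odds × LR = 0.36364.

Posterior odds ≈ 0.364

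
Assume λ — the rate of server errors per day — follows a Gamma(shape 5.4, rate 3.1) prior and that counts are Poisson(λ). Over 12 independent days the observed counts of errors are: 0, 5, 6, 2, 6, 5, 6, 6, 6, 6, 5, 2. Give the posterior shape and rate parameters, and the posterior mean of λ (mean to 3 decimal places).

Posterior: Gamma(shape=60.4, rate=15.1); mean ≈ 4.000

The Poisson likelihood adds the total count to the shape and the number of exposure periods to the rate. Here ∑xᵢ = 55 and n = 12, so shape 5.4→60.4 and rate 3.1→15.1.
E[λ | data] = 60.4/15.1 = 4.000.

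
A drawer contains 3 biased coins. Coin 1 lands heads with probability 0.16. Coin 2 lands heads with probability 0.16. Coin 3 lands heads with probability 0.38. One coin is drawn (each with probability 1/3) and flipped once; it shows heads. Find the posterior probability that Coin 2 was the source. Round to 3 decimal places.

Posterior probability ≈ 0.229

Tabulate prior·likelihood by source: [1] prior 0.333333, lik 0.16, product 0.05333; [2] prior 0.333333, lik 0.16, product 0.05333; [3] prior 0.333333, lik 0.38, product 0.1267.
Normalizing constant = 0.23333; the posterior for Coin 2 is its product over the sum, 0.05333/0.23333 = 0.229.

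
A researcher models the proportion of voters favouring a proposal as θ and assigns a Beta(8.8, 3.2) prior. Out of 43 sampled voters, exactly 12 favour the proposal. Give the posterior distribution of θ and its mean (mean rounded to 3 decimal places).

Observing 12 successes and 31 failures updates Beta(8.8, 3.2) by adding the success and failure counts to the two shape parameters: α = 8.8+12 = 20.8, β = 3.2+31 = 34.2.
E[θ | data] = 20.8/(20.8+34.2) = 0.378.

Posterior: Beta(20.8, 34.2); mean ≈ 0.378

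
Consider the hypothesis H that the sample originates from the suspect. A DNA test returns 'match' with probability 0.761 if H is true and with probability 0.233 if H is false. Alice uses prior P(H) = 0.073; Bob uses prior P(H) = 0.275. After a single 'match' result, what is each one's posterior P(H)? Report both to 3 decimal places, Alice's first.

Alice: 0.205; Bob: 0.553

The likelihood ratio for a 'match' result is 0.761/0.233 = 3.2661.
Alice: prior odds 0.073/0.927 = 0.078749; posterior odds 0.25720; posterior probability 0.205.
Bob: prior odds 0.275/0.725 = 0.37931; posterior odds 1.2389; posterior probability 0.553.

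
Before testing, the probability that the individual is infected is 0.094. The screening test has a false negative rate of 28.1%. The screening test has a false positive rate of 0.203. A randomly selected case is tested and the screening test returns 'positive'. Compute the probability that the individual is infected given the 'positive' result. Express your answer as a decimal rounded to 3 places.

P(H | E) ≈ 0.269

Let H be the event that the individual is infected. P(H) = 0.094, so P(¬H) = 0.906. With E the 'positive' result, P(E|H) = 0.719 and P(E|¬H) = 0.203.
P(E) = 0.719·0.094 + 0.203·0.906 = 0.067586 + 0.18392 = 0.25150.
By Bayes' theorem, P(H|E) = 0.067586 / 0.25150 = 0.269.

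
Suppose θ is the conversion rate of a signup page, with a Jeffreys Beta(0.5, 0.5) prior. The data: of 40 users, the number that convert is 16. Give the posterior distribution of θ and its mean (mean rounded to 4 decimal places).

Posterior: Beta(16.5, 24.5); mean ≈ 0.4024

Observing 16 successes and 24 failures updates Beta(0.5, 0.5) by adding the success and failure counts to the two shape parameters: α = 0.5+16 = 16.5, β = 0.5+24 = 24.5.
E[θ | data] = 16.5/(16.5+24.5) = 0.4024.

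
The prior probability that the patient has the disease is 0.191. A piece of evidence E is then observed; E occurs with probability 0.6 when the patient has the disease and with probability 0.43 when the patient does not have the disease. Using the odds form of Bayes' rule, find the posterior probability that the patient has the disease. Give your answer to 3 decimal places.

Prior odds = 0.191/(1−0.191) = 0.23609. In log-odds, ln(0.23609) = -1.4435.
Add log likelihood ratio: ln(1.3953) = 0.33314.
Posterior log-odds = -1.1104, so posterior odds = exp(-1.1104) = 0.32943. Converting, P(H|E) = 0.32943/1.3294 = 0.248.

Posterior probability ≈ 0.248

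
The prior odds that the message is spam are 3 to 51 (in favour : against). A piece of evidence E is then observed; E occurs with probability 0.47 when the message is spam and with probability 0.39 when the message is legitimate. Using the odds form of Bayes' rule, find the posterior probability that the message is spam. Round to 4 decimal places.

Prior odds = 3/51 = 0.058824. In log-odds, ln(0.058824) = -2.8332.
Add log likelihood ratio: ln(1.2051) = 0.18659.
Posterior log-odds = -2.6466, so posterior odds = exp(-2.6466) = 0.070890. Converting, P(H|E) = 0.070890/1.0709 = 0.0662.

Posterior probability ≈ 0.0662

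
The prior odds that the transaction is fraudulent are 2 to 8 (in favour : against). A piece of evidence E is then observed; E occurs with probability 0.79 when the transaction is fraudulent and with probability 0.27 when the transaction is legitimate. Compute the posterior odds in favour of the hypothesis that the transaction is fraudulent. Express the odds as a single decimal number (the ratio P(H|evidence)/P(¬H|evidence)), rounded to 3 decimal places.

Posterior odds ≈ 0.731

Prior odds = 2/8 = 0.25000.
Likelihood ratio for E = 0.79/0.27 = 2.9259.
Posterior odds = prior odds × LR = 0.73148.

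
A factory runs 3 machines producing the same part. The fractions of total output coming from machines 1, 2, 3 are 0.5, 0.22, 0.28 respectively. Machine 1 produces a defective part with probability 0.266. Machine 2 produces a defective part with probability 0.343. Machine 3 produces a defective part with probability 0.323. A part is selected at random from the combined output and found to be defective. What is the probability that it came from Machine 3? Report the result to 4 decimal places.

P(defective|M1) = 0.266; P(defective|M2) = 0.343; P(defective|M3) = 0.323.
Prior × likelihood for each source: 0.5·0.266=0.1330, 0.22·0.343=0.07546, 0.28·0.323=0.09044. Summing gives P(defective) = 0.29890.
P(Machine 3 | defective) = 0.09044 / 0.29890 = 0.3026.

Posterior probability ≈ 0.3026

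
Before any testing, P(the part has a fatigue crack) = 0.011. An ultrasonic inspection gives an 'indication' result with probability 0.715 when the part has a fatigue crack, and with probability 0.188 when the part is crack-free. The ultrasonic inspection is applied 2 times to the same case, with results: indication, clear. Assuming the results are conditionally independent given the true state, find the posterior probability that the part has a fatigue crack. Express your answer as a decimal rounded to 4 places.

Posterior P(H) ≈ 0.0146

With H the event that the part has a fatigue crack, the joint likelihood of the observed sequence is P(data|H) = 0.715·0.285 = 0.20377 and P(data|¬H) = 0.188·0.812 = 0.15266.
Bayes: P(H|data) = 0.011·0.20377 / (0.011·0.20377 + 0.989·0.15266) = 0.0022415/0.15322 = 0.0146.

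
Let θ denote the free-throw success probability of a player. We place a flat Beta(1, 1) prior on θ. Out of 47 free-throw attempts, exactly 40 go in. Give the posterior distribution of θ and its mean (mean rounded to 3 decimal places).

Observing 40 successes and 7 failures updates Beta(1, 1) by adding the success and failure counts to the two shape parameters: α = 1+40 = 41, β = 1+7 = 8.
E[θ | data] = 41/(41+8) = 0.837.

Posterior: Beta(41, 8); mean ≈ 0.837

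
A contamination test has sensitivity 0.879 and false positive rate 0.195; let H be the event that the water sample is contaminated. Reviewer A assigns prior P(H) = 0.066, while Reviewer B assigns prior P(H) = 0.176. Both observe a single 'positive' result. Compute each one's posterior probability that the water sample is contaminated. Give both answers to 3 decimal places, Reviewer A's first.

Reviewer A: 0.242; Reviewer B: 0.491

P('+'|H) = 0.879, P('+'|¬H) = 0.195.
Reviewer A: numerator 0.879·0.066 = 0.058014; evidence = 0.058014+0.195·0.934 = 0.24014; posterior = 0.242.
Reviewer B: numerator 0.879·0.176 = 0.15470; evidence = 0.15470+0.195·0.824 = 0.31538; posterior = 0.491.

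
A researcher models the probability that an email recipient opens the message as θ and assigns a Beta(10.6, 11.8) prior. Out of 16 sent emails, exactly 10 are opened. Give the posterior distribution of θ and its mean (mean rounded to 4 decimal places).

Posterior: Beta(20.6, 17.8); mean ≈ 0.5365

The binomial likelihood is conjugate to the Beta prior: with 10 successes and 6 failures, the posterior is Beta(10.6+10, 11.8+6) = Beta(20.6, 17.8).
E[θ | data] = 20.6/(20.6+17.8) = 0.5365.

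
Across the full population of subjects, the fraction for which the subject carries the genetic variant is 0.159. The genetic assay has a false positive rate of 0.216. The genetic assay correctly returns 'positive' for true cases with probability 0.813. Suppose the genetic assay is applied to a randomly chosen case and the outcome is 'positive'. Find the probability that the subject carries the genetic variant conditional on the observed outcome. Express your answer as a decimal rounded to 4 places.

Write H for 'the subject carries the genetic variant'. Prior odds H:¬H = 0.159/0.841 = 0.18906. For the 'positive' outcome, the likelihood ratio is 0.813/0.216 = 3.7639.
Posterior odds = 0.18906 × 3.7639 = 0.71160, so P(H|E) = 0.71160/(1+0.71160) = 0.4158.

P(H | E) ≈ 0.4158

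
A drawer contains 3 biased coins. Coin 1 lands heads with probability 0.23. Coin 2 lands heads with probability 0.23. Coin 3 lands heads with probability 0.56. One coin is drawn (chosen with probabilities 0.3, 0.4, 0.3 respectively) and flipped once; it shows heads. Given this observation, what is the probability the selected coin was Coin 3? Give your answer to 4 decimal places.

Posterior probability ≈ 0.5106

Tabulate prior·likelihood by source: [1] prior 0.3, lik 0.23, product 0.06900; [2] prior 0.4, lik 0.23, product 0.09200; [3] prior 0.3, lik 0.56, product 0.1680.
Normalizing constant = 0.32900; the posterior for Coin 3 is its product over the sum, 0.1680/0.32900 = 0.5106.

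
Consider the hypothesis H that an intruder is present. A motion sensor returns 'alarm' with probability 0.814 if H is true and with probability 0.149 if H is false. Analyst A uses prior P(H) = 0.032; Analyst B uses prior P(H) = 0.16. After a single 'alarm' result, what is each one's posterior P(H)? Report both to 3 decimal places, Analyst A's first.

Analyst A: 0.153; Analyst B: 0.510

The likelihood ratio for an 'alarm' result is 0.814/0.149 = 5.4631.
Analyst A: prior odds 0.032/0.968 = 0.033058; posterior odds 0.18060; posterior probability 0.153.
Analyst B: prior odds 0.16/0.84 = 0.19048; posterior odds 1.0406; posterior probability 0.510.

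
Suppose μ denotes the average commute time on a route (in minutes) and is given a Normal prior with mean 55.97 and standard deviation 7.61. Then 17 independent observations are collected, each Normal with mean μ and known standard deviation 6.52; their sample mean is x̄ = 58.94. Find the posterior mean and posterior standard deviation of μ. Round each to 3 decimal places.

Posterior mean ≈ 58.817; posterior SD ≈ 1.548

Prior precision 1/τ₀² = 1/7.61² = 0.0172675; data precision n/σ² = 17/6.52² = 0.399902.
Posterior precision = 0.0172675 + 0.399902 = 0.417170, giving posterior SD = 1/√0.417170 = 1.548.
Posterior mean = (0.0172675·55.97 + 0.399902·58.94) / 0.417170 = 58.817.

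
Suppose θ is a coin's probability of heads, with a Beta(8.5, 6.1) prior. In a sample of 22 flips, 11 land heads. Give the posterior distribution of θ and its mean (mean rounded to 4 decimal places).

The binomial likelihood is conjugate to the Beta prior: with 11 successes and 11 failures, the posterior is Beta(8.5+11, 6.1+11) = Beta(19.5, 17.1).
E[θ | data] = 19.5/(19.5+17.1) = 0.5328.

Posterior: Beta(19.5, 17.1); mean ≈ 0.5328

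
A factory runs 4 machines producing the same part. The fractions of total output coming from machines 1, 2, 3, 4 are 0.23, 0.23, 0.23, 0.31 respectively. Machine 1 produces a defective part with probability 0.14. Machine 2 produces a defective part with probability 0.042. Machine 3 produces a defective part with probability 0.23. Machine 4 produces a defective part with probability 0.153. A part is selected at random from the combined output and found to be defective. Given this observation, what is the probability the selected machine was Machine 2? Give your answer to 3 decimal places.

Tabulate prior·likelihood by source: [1] prior 0.23, lik 0.14, product 0.03220; [2] prior 0.23, lik 0.042, product 0.009660; [3] prior 0.23, lik 0.23, product 0.05290; [4] prior 0.31, lik 0.153, product 0.04743.
Normalizing constant = 0.14219; the posterior for Machine 2 is its product over the sum, 0.009660/0.14219 = 0.068.

Posterior probability ≈ 0.068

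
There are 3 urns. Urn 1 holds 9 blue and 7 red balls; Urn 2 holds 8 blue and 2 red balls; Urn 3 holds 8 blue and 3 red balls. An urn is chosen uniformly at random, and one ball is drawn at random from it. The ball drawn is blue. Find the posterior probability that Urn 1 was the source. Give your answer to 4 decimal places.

P(blue|Urn 1) = 0.5625; P(blue|Urn 2) = 0.8; P(blue|Urn 3) = 0.7273.
Prior × likelihood for each source: 0.333333·0.5625=0.1875, 0.333333·0.8=0.2667, 0.333333·0.7273=0.2424. Summing gives P(blue) = 0.69659.
P(Urn 1 | blue) = 0.1875 / 0.69659 = 0.2692.

Posterior probability ≈ 0.2692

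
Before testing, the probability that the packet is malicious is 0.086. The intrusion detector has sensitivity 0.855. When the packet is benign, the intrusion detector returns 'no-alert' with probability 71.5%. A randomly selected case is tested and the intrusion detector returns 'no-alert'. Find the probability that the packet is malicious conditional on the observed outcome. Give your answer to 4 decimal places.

P(H | E) ≈ 0.0187

Let H be the event that the packet is malicious. P(H) = 0.086, so P(¬H) = 0.914. With E the 'no-alert' result, P(E|H) = 0.145 and P(E|¬H) = 0.715.
P(E) = 0.145·0.086 + 0.715·0.914 = 0.012470 + 0.65351 = 0.66598.
By Bayes' theorem, P(H|E) = 0.012470 / 0.66598 = 0.0187.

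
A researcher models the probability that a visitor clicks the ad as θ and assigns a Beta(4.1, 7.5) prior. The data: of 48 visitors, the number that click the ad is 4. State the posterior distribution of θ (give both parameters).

Posterior: Beta(8.1, 51.5)

Observing 4 successes and 44 failures updates Beta(4.1, 7.5) by adding the success and failure counts to the two shape parameters: α = 4.1+4 = 8.1, β = 7.5+44 = 51.5.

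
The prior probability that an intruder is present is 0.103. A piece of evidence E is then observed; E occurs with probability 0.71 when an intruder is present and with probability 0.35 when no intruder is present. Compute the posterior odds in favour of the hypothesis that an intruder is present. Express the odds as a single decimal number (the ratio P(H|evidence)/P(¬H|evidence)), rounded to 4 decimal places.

Prior odds = 0.103/(1−0.103) = 0.11483.
Likelihood ratio for E = 0.71/0.35 = 2.0286.
Posterior odds = prior odds × LR = 0.23294.

Posterior odds ≈ 0.2329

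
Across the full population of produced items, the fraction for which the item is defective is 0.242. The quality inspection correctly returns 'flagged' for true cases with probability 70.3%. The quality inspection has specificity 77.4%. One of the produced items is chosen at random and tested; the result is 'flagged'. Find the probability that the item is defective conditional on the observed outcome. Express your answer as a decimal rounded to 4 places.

Let H be the event that the item is defective. P(H) = 0.242, so P(¬H) = 0.758. With E the 'flagged' result, P(E|H) = 0.703 and P(E|¬H) = 0.226.
P(E) = 0.703·0.242 + 0.226·0.758 = 0.17013 + 0.17131 = 0.34143.
By Bayes' theorem, P(H|E) = 0.17013 / 0.34143 = 0.4983.

P(H | E) ≈ 0.4983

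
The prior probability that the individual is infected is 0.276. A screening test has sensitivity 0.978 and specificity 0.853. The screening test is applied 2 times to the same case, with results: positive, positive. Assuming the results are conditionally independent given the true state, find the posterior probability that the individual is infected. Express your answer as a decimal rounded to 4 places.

With H the event that the individual is infected, the joint likelihood of the observed sequence is P(data|H) = 0.978·0.978 = 0.95648 and P(data|¬H) = 0.147·0.147 = 0.021609.
Bayes: P(H|data) = 0.276·0.95648 / (0.276·0.95648 + 0.724·0.021609) = 0.26399/0.27963 = 0.9441.

Posterior P(H) ≈ 0.9441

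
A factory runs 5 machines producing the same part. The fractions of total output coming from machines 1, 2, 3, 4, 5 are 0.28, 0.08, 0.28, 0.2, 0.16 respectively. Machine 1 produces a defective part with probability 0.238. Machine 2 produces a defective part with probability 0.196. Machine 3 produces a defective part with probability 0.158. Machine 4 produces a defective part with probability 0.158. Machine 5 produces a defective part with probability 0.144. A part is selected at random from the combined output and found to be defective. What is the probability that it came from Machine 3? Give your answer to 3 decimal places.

Posterior probability ≈ 0.244

Tabulate prior·likelihood by source: [1] prior 0.28, lik 0.238, product 0.06664; [2] prior 0.08, lik 0.196, product 0.01568; [3] prior 0.28, lik 0.158, product 0.04424; [4] prior 0.2, lik 0.158, product 0.03160; [5] prior 0.16, lik 0.144, product 0.02304.
Normalizing constant = 0.18120; the posterior for Machine 3 is its product over the sum, 0.04424/0.18120 = 0.244.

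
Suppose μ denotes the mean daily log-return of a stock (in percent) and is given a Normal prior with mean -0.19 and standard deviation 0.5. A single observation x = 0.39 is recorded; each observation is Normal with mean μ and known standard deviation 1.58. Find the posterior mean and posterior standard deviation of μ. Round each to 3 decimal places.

Prior precision 1/τ₀² = 1/0.5² = 4.00000; data precision n/σ² = 1/1.58² = 0.400577.
Posterior precision = 4.00000 + 0.400577 = 4.40058, giving posterior SD = 1/√4.40058 = 0.477.
Posterior mean = (4.00000·-0.19 + 0.400577·0.39) / 4.40058 = -0.137.

Posterior mean ≈ -0.137; posterior SD ≈ 0.477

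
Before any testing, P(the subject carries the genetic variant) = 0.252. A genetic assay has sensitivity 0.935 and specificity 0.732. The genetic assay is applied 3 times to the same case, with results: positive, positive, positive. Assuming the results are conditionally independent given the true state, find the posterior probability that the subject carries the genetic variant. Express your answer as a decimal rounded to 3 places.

Posterior P(H) ≈ 0.935

With H the event that the subject carries the genetic variant, the joint likelihood of the observed sequence is P(data|H) = 0.935·0.935·0.935 = 0.81740 and P(data|¬H) = 0.268·0.268·0.268 = 0.019249.
Bayes: P(H|data) = 0.252·0.81740 / (0.252·0.81740 + 0.748·0.019249) = 0.20598/0.22038 = 0.9347.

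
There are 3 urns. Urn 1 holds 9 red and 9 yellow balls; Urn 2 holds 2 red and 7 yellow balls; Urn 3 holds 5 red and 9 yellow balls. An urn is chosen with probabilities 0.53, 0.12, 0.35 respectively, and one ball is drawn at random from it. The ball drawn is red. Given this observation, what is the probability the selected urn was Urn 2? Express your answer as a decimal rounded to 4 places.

Posterior probability ≈ 0.0640

Tabulate prior·likelihood by source: [1] prior 0.53, lik 0.5, product 0.2650; [2] prior 0.12, lik 0.2222, product 0.02667; [3] prior 0.35, lik 0.3571, product 0.1250.
Normalizing constant = 0.41667; the posterior for Urn 2 is its product over the sum, 0.02667/0.41667 = 0.0640.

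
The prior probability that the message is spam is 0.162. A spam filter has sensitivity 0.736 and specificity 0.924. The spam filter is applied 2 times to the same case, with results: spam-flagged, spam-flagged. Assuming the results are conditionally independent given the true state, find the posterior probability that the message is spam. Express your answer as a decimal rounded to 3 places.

Posterior P(H) ≈ 0.948

With H the event that the message is spam, the joint likelihood of the observed sequence is P(data|H) = 0.736·0.736 = 0.54170 and P(data|¬H) = 0.076·0.076 = 0.0057760.
Bayes: P(H|data) = 0.162·0.54170 / (0.162·0.54170 + 0.838·0.0057760) = 0.087755/0.092595 = 0.9477.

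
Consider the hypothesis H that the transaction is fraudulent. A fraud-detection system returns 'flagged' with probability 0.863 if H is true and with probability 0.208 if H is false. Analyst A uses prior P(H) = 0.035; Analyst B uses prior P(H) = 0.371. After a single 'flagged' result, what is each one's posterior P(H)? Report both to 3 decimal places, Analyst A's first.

P('+'|H) = 0.863, P('+'|¬H) = 0.208.
Analyst A: numerator 0.863·0.035 = 0.030205; evidence = 0.030205+0.208·0.965 = 0.23092; posterior = 0.131.
Analyst B: numerator 0.863·0.371 = 0.32017; evidence = 0.32017+0.208·0.629 = 0.45100; posterior = 0.710.

Analyst A: 0.131; Analyst B: 0.710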